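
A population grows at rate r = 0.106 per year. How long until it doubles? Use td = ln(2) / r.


td = ln(2) / 0.106 = 0.693147 / 0.106 = 6.53912 ≈ 6.5 years

6.5 years


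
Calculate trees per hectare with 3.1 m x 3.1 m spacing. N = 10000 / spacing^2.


N = 10000 / 3.1^2 = 10000 / 9.61 = 1040.58 ≈ 1041 trees/ha

1041 trees/ha


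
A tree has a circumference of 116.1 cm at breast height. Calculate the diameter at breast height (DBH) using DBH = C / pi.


DBH = C / pi = 116.1 / 3.141593 = 36.9558 ≈ 36.96 cm

36.96 cm


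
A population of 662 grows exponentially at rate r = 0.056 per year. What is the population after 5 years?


r*t = 0.056 * 5 = 0.28
exp(0.28) = 1.32313
N = 662 * 1.32313 = 875.912 ≈ 876

876


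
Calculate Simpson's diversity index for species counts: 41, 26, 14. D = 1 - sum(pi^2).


Total N = 41 + 26 + 14 = 81
Per-species terms:
  p = 41/81 = 0.506173; p^2 = 0.506173^2 = 0.256211
  p = 26/81 = 0.320988; p^2 = 0.320988^2 = 0.103033
  p = 14/81 = 0.172840; p^2 = 0.172840^2 = 0.029874
sum(p^2) = 0.256211 + 0.103033 + 0.029874 = 0.389118
D = 1 - 0.389118 = 0.610882 ≈ 0.6109

0.6109


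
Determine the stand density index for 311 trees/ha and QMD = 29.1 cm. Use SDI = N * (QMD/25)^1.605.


QMD/25 = 29.1/25 = 1.164
(1.164)^1.605 = exp(1.605 * ln(1.164)) = exp(1.605 * 0.151862) = exp(0.243739) = 1.27601
SDI = 311 * 1.27601 = 396.839 ≈ 397

397


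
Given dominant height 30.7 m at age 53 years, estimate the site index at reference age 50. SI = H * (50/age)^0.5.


50/53 = 0.943396
(0.943396)^0.5 = 0.971286
SI = 30.7 * 0.971286 = 29.8185 ≈ 29.8 m

29.8 m


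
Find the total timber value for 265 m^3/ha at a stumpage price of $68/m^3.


Value = 265 * 68 = $18020/ha

$18020/ha


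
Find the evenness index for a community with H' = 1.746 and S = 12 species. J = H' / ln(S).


ln(12) = 2.48491
J = H' / ln(S) = 1.746 / 2.48491 = 0.702641 ≈ 0.7026

0.7026


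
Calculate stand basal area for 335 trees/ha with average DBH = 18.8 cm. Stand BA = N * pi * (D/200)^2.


(D/200)^2 = (18.8/200)^2 = 0.094^2 = 0.008836
Individual BA = 3.141593 * 0.008836 = 0.0277591 m^2
Stand BA = 335 * 0.0277591 = 9.29930 ≈ 9.30 m^2/ha

9.30 m^2/ha


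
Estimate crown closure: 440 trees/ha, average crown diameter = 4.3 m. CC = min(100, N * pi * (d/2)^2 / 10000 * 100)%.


(d/2)^2 = (4.3/2)^2 = 2.15^2 = 4.6225
Crown area = 3.141593 * 4.6225 = 14.5220 m^2
N * area / 10000 * 100 = 440 * 14.5220 / 10000 * 100 = 63.8968
CC = min(100, 63.8968) = 63.8968 ≈ 63.9%

63.9%


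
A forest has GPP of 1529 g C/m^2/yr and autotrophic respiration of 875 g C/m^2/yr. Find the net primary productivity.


NPP = GPP - Ra = 1529 - 875 = 654 g C/m^2/yr

654 g C/m^2/yr


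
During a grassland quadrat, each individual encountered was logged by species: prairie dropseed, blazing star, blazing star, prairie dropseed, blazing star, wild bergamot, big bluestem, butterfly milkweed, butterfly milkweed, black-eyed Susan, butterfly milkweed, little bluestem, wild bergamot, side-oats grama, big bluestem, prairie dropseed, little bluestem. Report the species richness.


Total individuals logged = 17
Distinct species (count of individuals): prairie dropseed (3), blazing star (3), wild bergamot (2), big bluestem (2), butterfly milkweed (3), black-eyed Susan (1), little bluestem (2), side-oats grama (1)
Species richness = number of distinct species = 8

8


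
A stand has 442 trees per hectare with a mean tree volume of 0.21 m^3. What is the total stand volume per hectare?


V_stand = 442 * 0.21 = 92.82 ≈ 92.8 m^3/ha

92.8 m^3/ha


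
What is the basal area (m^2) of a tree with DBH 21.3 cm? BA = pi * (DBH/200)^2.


D/200 = 21.3/200 = 0.1065 m
(D/200)^2 = 0.1065^2 = 0.01134225
BA = 3.141593 * 0.01134225 = 0.0356327 ≈ 0.0356 m^2

0.0356 m^2


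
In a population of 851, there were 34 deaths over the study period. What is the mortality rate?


Mortality rate = 34 / 851 = 0.039953 ≈ 0.0400

0.0400


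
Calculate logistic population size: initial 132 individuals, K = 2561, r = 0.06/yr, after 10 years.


(K - N0)/N0 = (2561 - 132)/132 = 2429/132 = 18.4015
r*t = 0.06 * 10 = 0.6; exp(-0.6) = 0.548812
18.4015 * 0.548812 = 10.0990
1 + 10.0990 = 11.0990
N = 2561 / 11.0990 = 230.742 ≈ 231

231


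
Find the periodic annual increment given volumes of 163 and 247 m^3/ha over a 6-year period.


PAI = (V2 - V1) / period = (247 - 163) / 6 = 84 / 6 = 14.00 m^3/ha/yr

14.00 m^3/ha/yr


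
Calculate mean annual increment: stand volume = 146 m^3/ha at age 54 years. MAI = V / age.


MAI = 146 / 54 = 2.7037 ≈ 2.70 m^3/ha/yr

2.70 m^3/ha/yr


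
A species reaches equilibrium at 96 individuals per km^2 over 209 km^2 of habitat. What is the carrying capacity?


K = 96 * 209 = 20064 individuals

20064 individuals


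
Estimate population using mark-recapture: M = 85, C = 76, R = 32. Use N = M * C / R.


N = M * C / R = 85 * 76 / 32 = 6460 / 32 = 201.88 ≈ 202

202 individuals


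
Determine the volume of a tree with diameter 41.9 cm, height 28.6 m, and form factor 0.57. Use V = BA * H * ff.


(D/200)^2 = (41.9/200)^2 = 0.2095^2 = 0.04389025
BA = 3.141593 * 0.04389025 = 0.137885 m^2
V = 0.137885 * 28.6 * 0.57 = 2.24780 ≈ 2.248 m^3

2.248 m^3


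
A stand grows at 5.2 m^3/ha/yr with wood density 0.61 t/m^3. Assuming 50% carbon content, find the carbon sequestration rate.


C = 5.2 * 0.61 * 0.5 = 1.586 ≈ 1.59 t C/ha/yr

1.59 t C/ha/yr


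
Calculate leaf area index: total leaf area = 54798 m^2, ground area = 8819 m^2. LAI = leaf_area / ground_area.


LAI = 54798 / 8819 = 6.2136 ≈ 6.21

6.21


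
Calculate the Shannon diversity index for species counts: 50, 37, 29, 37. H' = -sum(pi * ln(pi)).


Total N = 50 + 37 + 29 + 37 = 153
Per-species terms:
  p = 50/153 = 0.326797; ln(p) = -1.118416; p*ln(p) = 0.326797 * (-1.118416) = -0.365495
  p = 37/153 = 0.241830; ln(p) = -1.419520; p*ln(p) = 0.241830 * (-1.419520) = -0.343283
  p = 29/153 = 0.189542; ln(p) = -1.663145; p*ln(p) = 0.189542 * (-1.663145) = -0.315236
  p = 37/153 = 0.241830; ln(p) = -1.419520; p*ln(p) = 0.241830 * (-1.419520) = -0.343283
sum(p*ln(p)) = (-0.365495) + (-0.343283) + (-0.315236) + (-0.343283) = -1.367297
H' = -(-1.367297) = 1.367297 ≈ 1.3673

1.3673


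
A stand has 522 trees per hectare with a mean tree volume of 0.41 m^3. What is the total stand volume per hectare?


V_stand = 522 * 0.41 = 214.02 ≈ 214.0 m^3/ha

214.0 m^3/ha


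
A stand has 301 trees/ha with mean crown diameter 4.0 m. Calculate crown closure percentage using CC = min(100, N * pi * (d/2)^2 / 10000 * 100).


(d/2)^2 = (4.0/2)^2 = 2^2 = 4
Crown area = 3.141593 * 4 = 12.5664 m^2
N * area / 10000 * 100 = 301 * 12.5664 / 10000 * 100 = 37.8249
CC = min(100, 37.8249) = 37.8249 ≈ 37.8%

37.8%


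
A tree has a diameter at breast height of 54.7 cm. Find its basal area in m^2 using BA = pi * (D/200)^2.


D/200 = 54.7/200 = 0.2735 m
(D/200)^2 = 0.2735^2 = 0.07480225
BA = 3.141593 * 0.07480225 = 0.234998 ≈ 0.2350 m^2

0.2350 m^2


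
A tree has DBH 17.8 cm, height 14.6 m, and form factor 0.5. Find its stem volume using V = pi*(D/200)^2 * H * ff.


(D/200)^2 = (17.8/200)^2 = 0.089^2 = 0.007921
BA = 3.141593 * 0.007921 = 0.0248846 m^2
V = 0.0248846 * 14.6 * 0.5 = 0.181658 ≈ 0.182 m^3

0.182 m^3


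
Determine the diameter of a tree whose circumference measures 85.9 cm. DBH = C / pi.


DBH = C / pi = 85.9 / 3.141593 = 27.3428 ≈ 27.34 cm

27.34 cm


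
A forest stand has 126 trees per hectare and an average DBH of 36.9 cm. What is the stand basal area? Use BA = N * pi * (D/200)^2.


(D/200)^2 = (36.9/200)^2 = 0.1845^2 = 0.03404025
Individual BA = 3.141593 * 0.03404025 = 0.106941 m^2
Stand BA = 126 * 0.106941 = 13.4746 ≈ 13.47 m^2/ha

13.47 m^2/ha


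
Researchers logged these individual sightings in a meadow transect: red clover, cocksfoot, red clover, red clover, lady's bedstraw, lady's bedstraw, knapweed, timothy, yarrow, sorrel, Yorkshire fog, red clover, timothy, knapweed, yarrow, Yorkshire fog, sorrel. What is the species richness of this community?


Total individuals logged = 17
Distinct species (count of individuals): red clover (4), cocksfoot (1), lady's bedstraw (2), knapweed (2), timothy (2), yarrow (2), sorrel (2), Yorkshire fog (2)
Species richness = number of distinct species = 8

8


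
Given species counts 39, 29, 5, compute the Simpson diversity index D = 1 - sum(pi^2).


Total N = 39 + 29 + 5 = 73
Per-species terms:
  p = 39/73 = 0.534247; p^2 = 0.534247^2 = 0.285420
  p = 29/73 = 0.397260; p^2 = 0.397260^2 = 0.157816
  p = 5/73 = 0.068493; p^2 = 0.068493^2 = 0.004691
sum(p^2) = 0.285420 + 0.157816 + 0.004691 = 0.447927
D = 1 - 0.447927 = 0.552073 ≈ 0.5521

0.5521


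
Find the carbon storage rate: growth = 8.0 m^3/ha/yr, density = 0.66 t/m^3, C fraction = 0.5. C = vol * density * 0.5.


C = 8.0 * 0.66 * 0.5 = 2.64 t C/ha/yr

2.64 t C/ha/yr


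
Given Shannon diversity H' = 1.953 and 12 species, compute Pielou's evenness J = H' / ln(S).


ln(12) = 2.48491
J = H' / ln(S) = 1.953 / 2.48491 = 0.785944 ≈ 0.7859

0.7859


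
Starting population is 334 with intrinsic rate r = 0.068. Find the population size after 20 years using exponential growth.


r*t = 0.068 * 20 = 1.36
exp(1.36) = 3.89619
N = 334 * 3.89619 = 1301.33 ≈ 1301

1301


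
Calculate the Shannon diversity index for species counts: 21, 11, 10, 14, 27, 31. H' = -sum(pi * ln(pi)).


Total N = 21 + 11 + 10 + 14 + 27 + 31 = 114
Per-species terms:
  p = 21/114 = 0.184211; ln(p) = -1.691673; p*ln(p) = 0.184211 * (-1.691673) = -0.311625
  p = 11/114 = 0.096491; ln(p) = -2.338306; p*ln(p) = 0.096491 * (-2.338306) = -0.225625
  p = 10/114 = 0.087719; ln(p) = -2.433617; p*ln(p) = 0.087719 * (-2.433617) = -0.213474
  p = 14/114 = 0.122807; ln(p) = -2.097141; p*ln(p) = 0.122807 * (-2.097141) = -0.257544
  p = 27/114 = 0.236842; ln(p) = -1.440362; p*ln(p) = 0.236842 * (-1.440362) = -0.341138
  p = 31/114 = 0.271930; ln(p) = -1.302211; p*ln(p) = 0.271930 * (-1.302211) = -0.354110
sum(p*ln(p)) = (-0.311625) + (-0.225625) + (-0.213474) + (-0.257544) + (-0.341138) + (-0.354110) = -1.703516
H' = -(-1.703516) = 1.703516 ≈ 1.7035

1.7035


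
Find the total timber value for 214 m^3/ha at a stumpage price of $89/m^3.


Value = 214 * 89 = $19046/ha

$19046/ha


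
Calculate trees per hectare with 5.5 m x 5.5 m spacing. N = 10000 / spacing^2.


N = 10000 / 5.5^2 = 10000 / 30.25 = 330.579 ≈ 331 trees/ha

331 trees/ha


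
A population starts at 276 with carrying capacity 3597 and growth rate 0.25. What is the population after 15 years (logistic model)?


(K - N0)/N0 = (3597 - 276)/276 = 3321/276 = 12.0326
r*t = 0.25 * 15 = 3.75; exp(-3.75) = 0.0235177
12.0326 * 0.0235177 = 0.282979
1 + 0.282979 = 1.28298
N = 3597 / 1.28298 = 2803.63 ≈ 2804

2804


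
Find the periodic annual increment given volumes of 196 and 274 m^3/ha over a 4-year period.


PAI = (V2 - V1) / period = (274 - 196) / 4 = 78 / 4 = 19.50 m^3/ha/yr

19.50 m^3/ha/yr


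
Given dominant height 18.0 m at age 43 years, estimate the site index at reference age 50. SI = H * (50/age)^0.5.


50/43 = 1.16279
(1.16279)^0.5 = 1.07833
SI = 18.0 * 1.07833 = 19.4099 ≈ 19.4 m

19.4 m


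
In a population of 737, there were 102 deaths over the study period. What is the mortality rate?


Mortality rate = 102 / 737 = 0.138399 ≈ 0.1384

0.1384


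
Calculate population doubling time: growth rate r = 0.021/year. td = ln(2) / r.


td = ln(2) / 0.021 = 0.693147 / 0.021 = 33.0070 ≈ 33.0 years

33.0 years


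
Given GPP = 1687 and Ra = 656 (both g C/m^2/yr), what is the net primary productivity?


NPP = GPP - Ra = 1687 - 656 = 1031 g C/m^2/yr

1031 g C/m^2/yr


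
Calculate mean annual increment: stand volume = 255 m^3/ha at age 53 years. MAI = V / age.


MAI = 255 / 53 = 4.8113 ≈ 4.81 m^3/ha/yr

4.81 m^3/ha/yr


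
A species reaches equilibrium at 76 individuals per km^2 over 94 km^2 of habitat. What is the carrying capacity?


K = 76 * 94 = 7144 individuals

7144 individuals


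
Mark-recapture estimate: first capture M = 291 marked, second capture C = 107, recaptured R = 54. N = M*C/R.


N = M * C / R = 291 * 107 / 54 = 31137 / 54 = 576.61 ≈ 577

577 individuals


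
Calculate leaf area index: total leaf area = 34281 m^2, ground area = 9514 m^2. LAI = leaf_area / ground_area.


LAI = 34281 / 9514 = 3.6032 ≈ 3.60

3.60


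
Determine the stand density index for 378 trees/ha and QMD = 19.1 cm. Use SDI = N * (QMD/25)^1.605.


QMD/25 = 19.1/25 = 0.764
(0.764)^1.605 = exp(1.605 * ln(0.764)) = exp(1.605 * (-0.269187)) = exp(-0.432045) = 0.649180
SDI = 378 * 0.649180 = 245.390 ≈ 245

245


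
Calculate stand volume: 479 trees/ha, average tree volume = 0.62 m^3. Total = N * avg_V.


V_stand = 479 * 0.62 = 296.98 ≈ 297.0 m^3/ha

297.0 m^3/ha


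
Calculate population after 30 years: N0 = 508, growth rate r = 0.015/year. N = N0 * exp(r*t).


r*t = 0.015 * 30 = 0.45
exp(0.45) = 1.56831
N = 508 * 1.56831 = 796.701 ≈ 797

797


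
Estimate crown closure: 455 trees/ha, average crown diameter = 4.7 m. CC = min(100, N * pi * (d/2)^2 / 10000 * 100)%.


(d/2)^2 = (4.7/2)^2 = 2.35^2 = 5.5225
Crown area = 3.141593 * 5.5225 = 17.3494 m^2
N * area / 10000 * 100 = 455 * 17.3494 / 10000 * 100 = 78.9398
CC = min(100, 78.9398) = 78.9398 ≈ 78.9%

78.9%


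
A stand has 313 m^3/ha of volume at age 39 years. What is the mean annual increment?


MAI = 313 / 39 = 8.0256 ≈ 8.03 m^3/ha/yr

8.03 m^3/ha/yr


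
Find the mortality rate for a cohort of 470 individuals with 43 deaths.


Mortality rate = 43 / 470 = 0.091489 ≈ 0.0915

0.0915


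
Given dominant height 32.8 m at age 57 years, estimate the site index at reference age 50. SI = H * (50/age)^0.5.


50/57 = 0.877193
(0.877193)^0.5 = 0.936586
SI = 32.8 * 0.936586 = 30.7200 ≈ 30.7 m

30.7 m


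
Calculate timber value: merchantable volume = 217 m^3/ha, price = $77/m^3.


Value = 217 * 77 = $16709/ha

$16709/ha


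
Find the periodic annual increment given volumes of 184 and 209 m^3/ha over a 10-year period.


PAI = (V2 - V1) / period = (209 - 184) / 10 = 25 / 10 = 2.50 m^3/ha/yr

2.50 m^3/ha/yr


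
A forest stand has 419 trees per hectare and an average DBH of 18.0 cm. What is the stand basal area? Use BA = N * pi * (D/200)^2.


(D/200)^2 = (18.0/200)^2 = 0.09^2 = 0.0081
Individual BA = 3.141593 * 0.0081 = 0.0254469 m^2
Stand BA = 419 * 0.0254469 = 10.6623 ≈ 10.66 m^2/ha

10.66 m^2/ha


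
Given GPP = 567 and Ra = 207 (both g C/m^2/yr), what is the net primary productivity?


NPP = GPP - Ra = 567 - 207 = 360 g C/m^2/yr

360 g C/m^2/yr


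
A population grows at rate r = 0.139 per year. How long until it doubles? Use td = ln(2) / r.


td = ln(2) / 0.139 = 0.693147 / 0.139 = 4.98667 ≈ 5.0 years

5.0 years


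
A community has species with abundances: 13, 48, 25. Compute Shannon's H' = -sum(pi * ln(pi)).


Total N = 13 + 48 + 25 = 86
Per-species terms:
  p = 13/86 = 0.151163; ln(p) = -1.889397; p*ln(p) = 0.151163 * (-1.889397) = -0.285607
  p = 48/86 = 0.558140; ln(p) = -0.583145; p*ln(p) = 0.558140 * (-0.583145) = -0.325477
  p = 25/86 = 0.290698; ln(p) = -1.235470; p*ln(p) = 0.290698 * (-1.235470) = -0.359149
sum(p*ln(p)) = (-0.285607) + (-0.325477) + (-0.359149) = -0.970233
H' = -(-0.970233) = 0.970233 ≈ 0.9702

0.9702


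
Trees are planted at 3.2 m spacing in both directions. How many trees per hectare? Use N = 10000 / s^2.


N = 10000 / 3.2^2 = 10000 / 10.24 = 976.563 ≈ 977 trees/ha

977 trees/ha


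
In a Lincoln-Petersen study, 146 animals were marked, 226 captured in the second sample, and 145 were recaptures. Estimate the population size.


N = M * C / R = 146 * 226 / 145 = 32996 / 145 = 227.56 ≈ 228

228 individuals


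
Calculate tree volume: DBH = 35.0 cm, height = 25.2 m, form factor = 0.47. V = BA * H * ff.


(D/200)^2 = (35.0/200)^2 = 0.175^2 = 0.030625
BA = 3.141593 * 0.030625 = 0.0962113 m^2
V = 0.0962113 * 25.2 * 0.47 = 1.13953 ≈ 1.140 m^3

1.140 m^3


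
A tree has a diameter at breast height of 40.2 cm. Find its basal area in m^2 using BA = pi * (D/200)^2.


D/200 = 40.2/200 = 0.201 m
(D/200)^2 = 0.201^2 = 0.040401
BA = 3.141593 * 0.040401 = 0.126923 ≈ 0.1269 m^2

0.1269 m^2


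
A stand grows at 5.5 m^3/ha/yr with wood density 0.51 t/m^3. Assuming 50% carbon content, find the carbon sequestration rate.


C = 5.5 * 0.51 * 0.5 = 1.4025 ≈ 1.40 t C/ha/yr

1.40 t C/ha/yr


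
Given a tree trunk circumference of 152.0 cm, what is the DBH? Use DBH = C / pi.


DBH = C / pi = 152.0 / 3.141593 = 48.3831 ≈ 48.38 cm

48.38 cm


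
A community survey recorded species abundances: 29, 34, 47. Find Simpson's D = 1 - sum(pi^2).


Total N = 29 + 34 + 47 = 110
Per-species terms:
  p = 29/110 = 0.263636; p^2 = 0.263636^2 = 0.069504
  p = 34/110 = 0.309091; p^2 = 0.309091^2 = 0.095537
  p = 47/110 = 0.427273; p^2 = 0.427273^2 = 0.182562
sum(p^2) = 0.069504 + 0.095537 + 0.182562 = 0.347603
D = 1 - 0.347603 = 0.652397 ≈ 0.6524

0.6524


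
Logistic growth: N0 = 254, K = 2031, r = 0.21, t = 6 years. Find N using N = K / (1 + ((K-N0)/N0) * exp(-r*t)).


(K - N0)/N0 = (2031 - 254)/254 = 1777/254 = 6.99606
r*t = 0.21 * 6 = 1.26; exp(-1.26) = 0.283654
6.99606 * 0.283654 = 1.98446
1 + 1.98446 = 2.98446
N = 2031 / 2.98446 = 680.525 ≈ 681

681


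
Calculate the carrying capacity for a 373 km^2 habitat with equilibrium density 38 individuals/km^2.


K = 38 * 373 = 14174 individuals

14174 individuals


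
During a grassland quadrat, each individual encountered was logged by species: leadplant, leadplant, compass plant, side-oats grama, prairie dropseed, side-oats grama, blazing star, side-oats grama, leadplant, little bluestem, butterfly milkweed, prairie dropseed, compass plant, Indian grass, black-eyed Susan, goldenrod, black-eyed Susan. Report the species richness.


Total individuals logged = 17
Distinct species (count of individuals): leadplant (3), compass plant (2), side-oats grama (3), prairie dropseed (2), blazing star (1), little bluestem (1), butterfly milkweed (1), Indian grass (1), black-eyed Susan (2), goldenrod (1)
Species richness = number of distinct species = 10

10


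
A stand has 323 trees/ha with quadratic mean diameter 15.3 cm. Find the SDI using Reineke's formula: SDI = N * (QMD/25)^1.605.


QMD/25 = 15.3/25 = 0.612
(0.612)^1.605 = exp(1.605 * ln(0.612)) = exp(1.605 * (-0.491023)) = exp(-0.788092) = 0.454712
SDI = 323 * 0.454712 = 146.872 ≈ 147

147


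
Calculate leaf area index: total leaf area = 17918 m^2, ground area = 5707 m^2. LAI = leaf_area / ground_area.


LAI = 17918 / 5707 = 3.1397 ≈ 3.14

3.14


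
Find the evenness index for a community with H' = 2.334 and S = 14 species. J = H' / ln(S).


ln(14) = 2.63906
J = H' / ln(S) = 2.334 / 2.63906 = 0.884406 ≈ 0.8844

0.8844


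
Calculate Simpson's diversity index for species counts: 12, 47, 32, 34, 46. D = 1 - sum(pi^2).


Total N = 12 + 47 + 32 + 34 + 46 = 171
Per-species terms:
  p = 12/171 = 0.070175; p^2 = 0.070175^2 = 0.004925
  p = 47/171 = 0.274854; p^2 = 0.274854^2 = 0.075545
  p = 32/171 = 0.187135; p^2 = 0.187135^2 = 0.035020
  p = 34/171 = 0.198830; p^2 = 0.198830^2 = 0.039533
  p = 46/171 = 0.269006; p^2 = 0.269006^2 = 0.072364
sum(p^2) = 0.004925 + 0.075545 + 0.035020 + 0.039533 + 0.072364 = 0.227387
D = 1 - 0.227387 = 0.772613 ≈ 0.7726

0.7726


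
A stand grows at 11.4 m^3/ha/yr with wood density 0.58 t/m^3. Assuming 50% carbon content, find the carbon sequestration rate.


C = 11.4 * 0.58 * 0.5 = 3.306 ≈ 3.31 t C/ha/yr

3.31 t C/ha/yr


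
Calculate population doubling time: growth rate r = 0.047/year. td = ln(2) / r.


td = ln(2) / 0.047 = 0.693147 / 0.047 = 14.7478 ≈ 14.7 years

14.7 years


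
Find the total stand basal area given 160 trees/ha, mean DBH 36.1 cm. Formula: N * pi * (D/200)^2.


(D/200)^2 = (36.1/200)^2 = 0.1805^2 = 0.03258025
Individual BA = 3.141593 * 0.03258025 = 0.102354 m^2
Stand BA = 160 * 0.102354 = 16.3766 ≈ 16.38 m^2/ha

16.38 m^2/ha


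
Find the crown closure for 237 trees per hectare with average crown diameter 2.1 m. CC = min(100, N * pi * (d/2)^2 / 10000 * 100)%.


(d/2)^2 = (2.1/2)^2 = 1.05^2 = 1.1025
Crown area = 3.141593 * 1.1025 = 3.46361 m^2
N * area / 10000 * 100 = 237 * 3.46361 / 10000 * 100 = 8.20876
CC = min(100, 8.20876) = 8.20876 ≈ 8.2%

8.2%


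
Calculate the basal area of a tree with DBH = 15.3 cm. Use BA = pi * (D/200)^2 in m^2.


D/200 = 15.3/200 = 0.0765 m
(D/200)^2 = 0.0765^2 = 0.00585225
BA = 3.141593 * 0.00585225 = 0.0183854 ≈ 0.0184 m^2

0.0184 m^2


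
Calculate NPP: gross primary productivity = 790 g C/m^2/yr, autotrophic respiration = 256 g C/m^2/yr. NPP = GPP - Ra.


NPP = GPP - Ra = 790 - 256 = 534 g C/m^2/yr

534 g C/m^2/yr


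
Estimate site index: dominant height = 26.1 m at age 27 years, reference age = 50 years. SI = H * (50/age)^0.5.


50/27 = 1.85185
(1.85185)^0.5 = 1.36083
SI = 26.1 * 1.36083 = 35.5177 ≈ 35.5 m

35.5 m


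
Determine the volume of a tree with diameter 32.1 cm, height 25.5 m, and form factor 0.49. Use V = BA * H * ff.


(D/200)^2 = (32.1/200)^2 = 0.1605^2 = 0.02576025
BA = 3.141593 * 0.02576025 = 0.0809282 m^2
V = 0.0809282 * 25.5 * 0.49 = 1.01120 ≈ 1.011 m^3

1.011 m^3


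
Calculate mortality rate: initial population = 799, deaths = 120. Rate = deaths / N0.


Mortality rate = 120 / 799 = 0.150188 ≈ 0.1502

0.1502


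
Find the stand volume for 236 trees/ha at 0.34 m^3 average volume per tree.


V_stand = 236 * 0.34 = 80.24 ≈ 80.2 m^3/ha

80.2 m^3/ha


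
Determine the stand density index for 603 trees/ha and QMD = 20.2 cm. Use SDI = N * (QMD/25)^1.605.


QMD/25 = 20.2/25 = 0.808
(0.808)^1.605 = exp(1.605 * ln(0.808)) = exp(1.605 * (-0.213193)) = exp(-0.342175) = 0.710224
SDI = 603 * 0.710224 = 428.265 ≈ 428

428


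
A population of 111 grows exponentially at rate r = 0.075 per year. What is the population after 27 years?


r*t = 0.075 * 27 = 2.025
exp(2.025) = 7.57611
N = 111 * 7.57611 = 840.948 ≈ 841

841


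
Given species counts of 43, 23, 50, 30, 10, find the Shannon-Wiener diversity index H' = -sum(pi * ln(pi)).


Total N = 43 + 23 + 50 + 30 + 10 = 156
Per-species terms:
  p = 43/156 = 0.275641; ln(p) = -1.288656; p*ln(p) = 0.275641 * (-1.288656) = -0.355206
  p = 23/156 = 0.147436; ln(p) = -1.914361; p*ln(p) = 0.147436 * (-1.914361) = -0.282246
  p = 50/156 = 0.320513; ln(p) = -1.137832; p*ln(p) = 0.320513 * (-1.137832) = -0.364690
  p = 30/156 = 0.192308; ln(p) = -1.648657; p*ln(p) = 0.192308 * (-1.648657) = -0.317050
  p = 10/156 = 0.064103; ln(p) = -2.747264; p*ln(p) = 0.064103 * (-2.747264) = -0.176108
sum(p*ln(p)) = (-0.355206) + (-0.282246) + (-0.364690) + (-0.317050) + (-0.176108) = -1.495300
H' = -(-1.495300) = 1.495300 ≈ 1.4953

1.4953


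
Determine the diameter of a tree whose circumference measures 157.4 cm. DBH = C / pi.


DBH = C / pi = 157.4 / 3.141593 = 50.1020 ≈ 50.10 cm

50.10 cm


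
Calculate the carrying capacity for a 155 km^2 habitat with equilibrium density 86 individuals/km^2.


K = 86 * 155 = 13330 individuals

13330 individuals


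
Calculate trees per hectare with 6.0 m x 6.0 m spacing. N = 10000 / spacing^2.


N = 10000 / 6.0^2 = 10000 / 36 = 277.778 ≈ 278 trees/ha

278 trees/ha


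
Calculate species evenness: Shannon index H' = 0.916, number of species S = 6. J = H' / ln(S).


ln(6) = 1.79176
J = H' / ln(S) = 0.916 / 1.79176 = 0.511229 ≈ 0.5112

0.5112


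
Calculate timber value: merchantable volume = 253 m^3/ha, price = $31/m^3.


Value = 253 * 31 = $7843/ha

$7843/ha


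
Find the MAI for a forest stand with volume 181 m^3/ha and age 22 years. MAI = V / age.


MAI = 181 / 22 = 8.2273 ≈ 8.23 m^3/ha/yr

8.23 m^3/ha/yr


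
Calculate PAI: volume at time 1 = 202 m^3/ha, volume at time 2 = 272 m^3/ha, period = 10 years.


PAI = (V2 - V1) / period = (272 - 202) / 10 = 70 / 10 = 7.00 m^3/ha/yr

7.00 m^3/ha/yr


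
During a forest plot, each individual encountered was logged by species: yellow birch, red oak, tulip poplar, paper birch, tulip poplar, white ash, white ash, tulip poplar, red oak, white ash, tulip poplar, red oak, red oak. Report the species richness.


Total individuals logged = 13
Distinct species (count of individuals): yellow birch (1), red oak (4), tulip poplar (4), paper birch (1), white ash (3)
Species richness = number of distinct species = 5

5


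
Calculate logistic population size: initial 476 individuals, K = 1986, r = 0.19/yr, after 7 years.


(K - N0)/N0 = (1986 - 476)/476 = 1510/476 = 3.17227
r*t = 0.19 * 7 = 1.33; exp(-1.33) = 0.264477
3.17227 * 0.264477 = 0.838992
1 + 0.838992 = 1.83899
N = 1986 / 1.83899 = 1079.94 ≈ 1080

1080


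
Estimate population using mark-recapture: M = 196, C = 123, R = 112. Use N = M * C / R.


N = M * C / R = 196 * 123 / 112 = 24108 / 112 = 215.25 ≈ 215

215 individuals


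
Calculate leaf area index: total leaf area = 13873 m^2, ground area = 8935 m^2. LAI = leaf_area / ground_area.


LAI = 13873 / 8935 = 1.5527 ≈ 1.55

1.55


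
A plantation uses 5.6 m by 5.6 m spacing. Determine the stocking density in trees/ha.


N = 10000 / 5.6^2 = 10000 / 31.36 = 318.878 ≈ 319 trees/ha

319 trees/ha


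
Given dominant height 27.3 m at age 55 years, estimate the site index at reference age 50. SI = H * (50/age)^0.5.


50/55 = 0.909091
(0.909091)^0.5 = 0.953463
SI = 27.3 * 0.953463 = 26.0295 ≈ 26.0 m

26.0 m


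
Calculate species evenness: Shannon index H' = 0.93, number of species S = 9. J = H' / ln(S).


ln(9) = 2.19722
J = H' / ln(S) = 0.93 / 2.19722 = 0.423262 ≈ 0.4233

0.4233


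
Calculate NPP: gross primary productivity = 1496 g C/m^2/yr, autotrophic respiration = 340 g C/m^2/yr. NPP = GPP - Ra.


NPP = GPP - Ra = 1496 - 340 = 1156 g C/m^2/yr

1156 g C/m^2/yr


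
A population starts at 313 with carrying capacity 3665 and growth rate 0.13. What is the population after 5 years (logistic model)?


(K - N0)/N0 = (3665 - 313)/313 = 3352/313 = 10.7093
r*t = 0.13 * 5 = 0.65; exp(-0.65) = 0.522046
10.7093 * 0.522046 = 5.59075
1 + 5.59075 = 6.59075
N = 3665 / 6.59075 = 556.082 ≈ 556

556


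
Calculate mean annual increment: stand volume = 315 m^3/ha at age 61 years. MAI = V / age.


MAI = 315 / 61 = 5.1639 ≈ 5.16 m^3/ha/yr

5.16 m^3/ha/yr


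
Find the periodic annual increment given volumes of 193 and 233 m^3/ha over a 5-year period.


PAI = (V2 - V1) / period = (233 - 193) / 5 = 40 / 5 = 8.00 m^3/ha/yr

8.00 m^3/ha/yr


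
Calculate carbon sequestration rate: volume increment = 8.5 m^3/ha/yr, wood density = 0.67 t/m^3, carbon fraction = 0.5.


C = 8.5 * 0.67 * 0.5 = 2.8475 ≈ 2.85 t C/ha/yr

2.85 t C/ha/yr


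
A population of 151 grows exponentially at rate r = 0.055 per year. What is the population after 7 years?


r*t = 0.055 * 7 = 0.385
exp(0.385) = 1.46961
N = 151 * 1.46961 = 221.911 ≈ 222

222


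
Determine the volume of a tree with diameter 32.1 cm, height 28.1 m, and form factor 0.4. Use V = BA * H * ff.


(D/200)^2 = (32.1/200)^2 = 0.1605^2 = 0.02576025
BA = 3.141593 * 0.02576025 = 0.0809282 m^2
V = 0.0809282 * 28.1 * 0.4 = 0.909633 ≈ 0.910 m^3

0.910 m^3


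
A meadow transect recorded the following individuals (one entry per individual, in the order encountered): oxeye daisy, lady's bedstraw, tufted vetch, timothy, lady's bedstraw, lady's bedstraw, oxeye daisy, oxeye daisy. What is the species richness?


Total individuals logged = 8
Distinct species (count of individuals): oxeye daisy (3), lady's bedstraw (3), tufted vetch (1), timothy (1)
Species richness = number of distinct species = 4

4


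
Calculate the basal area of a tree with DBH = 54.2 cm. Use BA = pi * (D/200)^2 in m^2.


D/200 = 54.2/200 = 0.271 m
(D/200)^2 = 0.271^2 = 0.073441
BA = 3.141593 * 0.073441 = 0.230722 ≈ 0.2307 m^2

0.2307 m^2


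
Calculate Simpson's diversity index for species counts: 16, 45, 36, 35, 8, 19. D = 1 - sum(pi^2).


Total N = 16 + 45 + 36 + 35 + 8 + 19 = 159
Per-species terms:
  p = 16/159 = 0.100629; p^2 = 0.100629^2 = 0.010126
  p = 45/159 = 0.283019; p^2 = 0.283019^2 = 0.080100
  p = 36/159 = 0.226415; p^2 = 0.226415^2 = 0.051264
  p = 35/159 = 0.220126; p^2 = 0.220126^2 = 0.048455
  p = 8/159 = 0.050314; p^2 = 0.050314^2 = 0.002531
  p = 19/159 = 0.119497; p^2 = 0.119497^2 = 0.014280
sum(p^2) = 0.010126 + 0.080100 + 0.051264 + 0.048455 + 0.002531 + 0.014280 = 0.206756
D = 1 - 0.206756 = 0.793244 ≈ 0.7932

0.7932


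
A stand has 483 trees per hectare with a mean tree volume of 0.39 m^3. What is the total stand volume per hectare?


V_stand = 483 * 0.39 = 188.37 ≈ 188.4 m^3/ha

188.4 m^3/ha


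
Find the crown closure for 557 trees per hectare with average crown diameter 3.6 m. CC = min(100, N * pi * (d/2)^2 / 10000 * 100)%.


(d/2)^2 = (3.6/2)^2 = 1.8^2 = 3.24
Crown area = 3.141593 * 3.24 = 10.1788 m^2
N * area / 10000 * 100 = 557 * 10.1788 / 10000 * 100 = 56.6959
CC = min(100, 56.6959) = 56.6959 ≈ 56.7%

56.7%


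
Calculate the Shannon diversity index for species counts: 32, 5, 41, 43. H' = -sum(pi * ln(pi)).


Total N = 32 + 5 + 41 + 43 = 121
Per-species terms:
  p = 32/121 = 0.264463; ln(p) = -1.330054; p*ln(p) = 0.264463 * (-1.330054) = -0.351750
  p = 5/121 = 0.041322; ln(p) = -3.186360; p*ln(p) = 0.041322 * (-3.186360) = -0.131667
  p = 41/121 = 0.338843; ln(p) = -1.082218; p*ln(p) = 0.338843 * (-1.082218) = -0.366702
  p = 43/121 = 0.355372; ln(p) = -1.034590; p*ln(p) = 0.355372 * (-1.034590) = -0.367664
sum(p*ln(p)) = (-0.351750) + (-0.131667) + (-0.366702) + (-0.367664) = -1.217783
H' = -(-1.217783) = 1.217783 ≈ 1.2178

1.2178


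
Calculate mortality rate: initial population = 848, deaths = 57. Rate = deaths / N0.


Mortality rate = 57 / 848 = 0.067217 ≈ 0.0672

0.0672


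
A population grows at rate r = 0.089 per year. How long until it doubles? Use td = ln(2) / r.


td = ln(2) / 0.089 = 0.693147 / 0.089 = 7.78817 ≈ 7.8 years

7.8 years


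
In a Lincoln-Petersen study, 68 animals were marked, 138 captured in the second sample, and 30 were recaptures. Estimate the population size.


N = M * C / R = 68 * 138 / 30 = 9384 / 30 = 312.80 ≈ 313

313 individuals


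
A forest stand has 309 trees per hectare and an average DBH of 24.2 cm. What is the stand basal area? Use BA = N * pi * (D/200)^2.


(D/200)^2 = (24.2/200)^2 = 0.121^2 = 0.014641
Individual BA = 3.141593 * 0.014641 = 0.0459961 m^2
Stand BA = 309 * 0.0459961 = 14.2128 ≈ 14.21 m^2/ha

14.21 m^2/ha


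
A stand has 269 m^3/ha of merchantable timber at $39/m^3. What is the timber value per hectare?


Value = 269 * 39 = $10491/ha

$10491/ha


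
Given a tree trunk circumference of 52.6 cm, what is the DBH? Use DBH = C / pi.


DBH = C / pi = 52.6 / 3.141593 = 16.7431 ≈ 16.74 cm

16.74 cm


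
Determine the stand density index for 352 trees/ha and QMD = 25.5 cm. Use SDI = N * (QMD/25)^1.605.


QMD/25 = 25.5/25 = 1.02
(1.02)^1.605 = exp(1.605 * ln(1.02)) = exp(1.605 * 0.0198026) = exp(0.0317832) = 1.03229
SDI = 352 * 1.03229 = 363.366 ≈ 363

363


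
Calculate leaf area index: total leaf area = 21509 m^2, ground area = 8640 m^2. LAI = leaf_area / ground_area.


LAI = 21509 / 8640 = 2.4895 ≈ 2.49

2.49


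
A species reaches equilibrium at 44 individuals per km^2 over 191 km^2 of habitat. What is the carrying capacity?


K = 44 * 191 = 8404 individuals

8404 individuals


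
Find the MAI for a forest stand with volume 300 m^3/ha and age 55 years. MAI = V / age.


MAI = 300 / 55 = 5.4545 ≈ 5.45 m^3/ha/yr

5.45 m^3/ha/yr


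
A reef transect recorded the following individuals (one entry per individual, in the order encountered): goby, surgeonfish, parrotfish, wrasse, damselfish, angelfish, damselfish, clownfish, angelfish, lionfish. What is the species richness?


Total individuals logged = 10
Distinct species (count of individuals): goby (1), surgeonfish (1), parrotfish (1), wrasse (1), damselfish (2), angelfish (2), clownfish (1), lionfish (1)
Species richness = number of distinct species = 8

8


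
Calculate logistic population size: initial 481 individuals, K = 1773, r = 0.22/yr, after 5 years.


(K - N0)/N0 = (1773 - 481)/481 = 1292/481 = 2.68607
r*t = 0.22 * 5 = 1.1; exp(-1.1) = 0.332871
2.68607 * 0.332871 = 0.894115
1 + 0.894115 = 1.89412
N = 1773 / 1.89412 = 936.055 ≈ 936

936


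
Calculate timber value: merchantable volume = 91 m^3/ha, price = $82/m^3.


Value = 91 * 82 = $7462/ha

$7462/ha


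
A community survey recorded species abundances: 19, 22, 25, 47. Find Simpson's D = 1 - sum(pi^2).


Total N = 19 + 22 + 25 + 47 = 113
Per-species terms:
  p = 19/113 = 0.168142; p^2 = 0.168142^2 = 0.028272
  p = 22/113 = 0.194690; p^2 = 0.194690^2 = 0.037904
  p = 25/113 = 0.221239; p^2 = 0.221239^2 = 0.048947
  p = 47/113 = 0.415929; p^2 = 0.415929^2 = 0.172997
sum(p^2) = 0.028272 + 0.037904 + 0.048947 + 0.172997 = 0.288120
D = 1 - 0.288120 = 0.711880 ≈ 0.7119

0.7119


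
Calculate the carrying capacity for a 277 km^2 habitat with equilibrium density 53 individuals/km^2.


K = 53 * 277 = 14681 individuals

14681 individuals


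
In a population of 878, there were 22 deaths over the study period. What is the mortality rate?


Mortality rate = 22 / 878 = 0.025057 ≈ 0.0251

0.0251


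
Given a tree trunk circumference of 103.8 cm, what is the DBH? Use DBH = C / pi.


DBH = C / pi = 103.8 / 3.141593 = 33.0406 ≈ 33.04 cm

33.04 cm


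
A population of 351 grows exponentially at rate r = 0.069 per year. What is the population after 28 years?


r*t = 0.069 * 28 = 1.932
exp(1.932) = 6.90330
N = 351 * 6.90330 = 2423.06 ≈ 2423

2423


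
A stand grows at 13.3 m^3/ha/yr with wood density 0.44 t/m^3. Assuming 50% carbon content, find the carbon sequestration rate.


C = 13.3 * 0.44 * 0.5 = 2.926 ≈ 2.93 t C/ha/yr

2.93 t C/ha/yr


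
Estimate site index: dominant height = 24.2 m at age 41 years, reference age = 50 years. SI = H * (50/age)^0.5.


50/41 = 1.21951
(1.21951)^0.5 = 1.10431
SI = 24.2 * 1.10431 = 26.7243 ≈ 26.7 m

26.7 m


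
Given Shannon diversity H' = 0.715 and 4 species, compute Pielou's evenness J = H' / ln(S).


ln(4) = 1.38629
J = H' / ln(S) = 0.715 / 1.38629 = 0.515765 ≈ 0.5158

0.5158


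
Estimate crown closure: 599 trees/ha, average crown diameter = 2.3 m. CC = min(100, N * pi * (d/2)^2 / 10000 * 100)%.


(d/2)^2 = (2.3/2)^2 = 1.15^2 = 1.3225
Crown area = 3.141593 * 1.3225 = 4.15476 m^2
N * area / 10000 * 100 = 599 * 4.15476 / 10000 * 100 = 24.8870
CC = min(100, 24.8870) = 24.8870 ≈ 24.9%

24.9%


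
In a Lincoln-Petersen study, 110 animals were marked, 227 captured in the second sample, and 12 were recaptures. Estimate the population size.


N = M * C / R = 110 * 227 / 12 = 24970 / 12 = 2080.83 ≈ 2081

2081 individuals


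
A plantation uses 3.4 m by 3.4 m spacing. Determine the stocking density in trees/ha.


N = 10000 / 3.4^2 = 10000 / 11.56 = 865.052 ≈ 865 trees/ha

865 trees/ha


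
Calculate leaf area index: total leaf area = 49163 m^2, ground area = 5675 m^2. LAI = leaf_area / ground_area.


LAI = 49163 / 5675 = 8.6631 ≈ 8.66

8.66


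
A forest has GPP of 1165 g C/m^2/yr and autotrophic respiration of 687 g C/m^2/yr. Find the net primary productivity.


NPP = GPP - Ra = 1165 - 687 = 478 g C/m^2/yr

478 g C/m^2/yr


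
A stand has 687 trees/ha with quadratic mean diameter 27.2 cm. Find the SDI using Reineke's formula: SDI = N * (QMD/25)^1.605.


QMD/25 = 27.2/25 = 1.088
(1.088)^1.605 = exp(1.605 * ln(1.088)) = exp(1.605 * 0.0843411) = exp(0.135367) = 1.14496
SDI = 687 * 1.14496 = 786.588 ≈ 787

787


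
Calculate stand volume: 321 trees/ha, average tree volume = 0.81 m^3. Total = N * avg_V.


V_stand = 321 * 0.81 = 260.01 ≈ 260.0 m^3/ha

260.0 m^3/ha


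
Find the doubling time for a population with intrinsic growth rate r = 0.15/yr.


td = ln(2) / 0.15 = 0.693147 / 0.15 = 4.62098 ≈ 4.6 years

4.6 years


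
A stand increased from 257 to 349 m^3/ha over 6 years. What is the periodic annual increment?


PAI = (V2 - V1) / period = (349 - 257) / 6 = 92 / 6 = 15.3333 ≈ 15.33 m^3/ha/yr

15.33 m^3/ha/yr


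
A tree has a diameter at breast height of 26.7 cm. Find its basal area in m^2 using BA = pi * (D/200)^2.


D/200 = 26.7/200 = 0.1335 m
(D/200)^2 = 0.1335^2 = 0.01782225
BA = 3.141593 * 0.01782225 = 0.0559903 ≈ 0.0560 m^2

0.0560 m^2


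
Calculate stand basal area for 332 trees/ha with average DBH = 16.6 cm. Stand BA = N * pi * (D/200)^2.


(D/200)^2 = (16.6/200)^2 = 0.083^2 = 0.006889
Individual BA = 3.141593 * 0.006889 = 0.0216424 m^2
Stand BA = 332 * 0.0216424 = 7.18528 ≈ 7.19 m^2/ha

7.19 m^2/ha


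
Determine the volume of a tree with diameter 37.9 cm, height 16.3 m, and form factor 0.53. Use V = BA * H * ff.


(D/200)^2 = (37.9/200)^2 = 0.1895^2 = 0.03591025
BA = 3.141593 * 0.03591025 = 0.112815 m^2
V = 0.112815 * 16.3 * 0.53 = 0.974609 ≈ 0.975 m^3

0.975 m^3


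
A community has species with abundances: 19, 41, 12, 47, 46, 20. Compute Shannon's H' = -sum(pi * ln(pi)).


Total N = 19 + 41 + 12 + 47 + 46 + 20 = 185
Per-species terms:
  p = 19/185 = 0.102703; ln(p) = -2.275914; p*ln(p) = 0.102703 * (-2.275914) = -0.233743
  p = 41/185 = 0.221622; ln(p) = -1.506782; p*ln(p) = 0.221622 * (-1.506782) = -0.333936
  p = 12/185 = 0.064865; ln(p) = -2.735447; p*ln(p) = 0.064865 * (-2.735447) = -0.177435
  p = 47/185 = 0.254054; ln(p) = -1.370208; p*ln(p) = 0.254054 * (-1.370208) = -0.348107
  p = 46/185 = 0.248649; ln(p) = -1.391713; p*ln(p) = 0.248649 * (-1.391713) = -0.346048
  p = 20/185 = 0.108108; ln(p) = -2.224625; p*ln(p) = 0.108108 * (-2.224625) = -0.240500
sum(p*ln(p)) = (-0.233743) + (-0.333936) + (-0.177435) + (-0.348107) + (-0.346048) + (-0.240500) = -1.679769
H' = -(-1.679769) = 1.679769 ≈ 1.6798

1.6798


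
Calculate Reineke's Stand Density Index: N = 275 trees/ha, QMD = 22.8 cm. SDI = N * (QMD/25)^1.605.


QMD/25 = 22.8/25 = 0.912
(0.912)^1.605 = exp(1.605 * ln(0.912)) = exp(1.605 * (-0.0921153)) = exp(-0.147845) = 0.862565
SDI = 275 * 0.862565 = 237.205 ≈ 237

237


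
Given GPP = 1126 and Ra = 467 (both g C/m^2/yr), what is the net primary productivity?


NPP = GPP - Ra = 1126 - 467 = 659 g C/m^2/yr

659 g C/m^2/yr


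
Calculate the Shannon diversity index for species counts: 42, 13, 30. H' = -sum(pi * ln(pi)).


Total N = 42 + 13 + 30 = 85
Per-species terms:
  p = 42/85 = 0.494118; ln(p) = -0.704981; p*ln(p) = 0.494118 * (-0.704981) = -0.348344
  p = 13/85 = 0.152941; ln(p) = -1.877703; p*ln(p) = 0.152941 * (-1.877703) = -0.287178
  p = 30/85 = 0.352941; ln(p) = -1.041454; p*ln(p) = 0.352941 * (-1.041454) = -0.367572
sum(p*ln(p)) = (-0.348344) + (-0.287178) + (-0.367572) = -1.003094
H' = -(-1.003094) = 1.003094 ≈ 1.0031

1.0031


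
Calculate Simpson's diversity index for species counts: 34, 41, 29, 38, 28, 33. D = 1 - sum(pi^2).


Total N = 34 + 41 + 29 + 38 + 28 + 33 = 203
Per-species terms:
  p = 34/203 = 0.167488; p^2 = 0.167488^2 = 0.028052
  p = 41/203 = 0.201970; p^2 = 0.201970^2 = 0.040792
  p = 29/203 = 0.142857; p^2 = 0.142857^2 = 0.020408
  p = 38/203 = 0.187192; p^2 = 0.187192^2 = 0.035041
  p = 28/203 = 0.137931; p^2 = 0.137931^2 = 0.019025
  p = 33/203 = 0.162562; p^2 = 0.162562^2 = 0.026426
sum(p^2) = 0.028052 + 0.040792 + 0.020408 + 0.035041 + 0.019025 + 0.026426 = 0.169744
D = 1 - 0.169744 = 0.830256 ≈ 0.8303

0.8303


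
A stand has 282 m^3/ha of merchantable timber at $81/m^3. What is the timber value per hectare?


Value = 282 * 81 = $22842/ha

$22842/ha
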